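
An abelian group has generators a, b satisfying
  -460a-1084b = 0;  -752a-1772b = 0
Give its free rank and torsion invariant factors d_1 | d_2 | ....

rank_ℚ(R)=2; free=2−2=0
SNF(R) diag = [4, 12] → torsion [4, 12]

Answer: M ≅ ℤ/4 ⊕ ℤ/12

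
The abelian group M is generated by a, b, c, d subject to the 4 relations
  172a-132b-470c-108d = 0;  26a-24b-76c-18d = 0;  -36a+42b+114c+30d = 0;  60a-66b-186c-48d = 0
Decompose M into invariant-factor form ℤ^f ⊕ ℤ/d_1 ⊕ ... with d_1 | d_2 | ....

rank_ℚ(R)=4; free=4−4=0
SNF(R) diag = [2, 6, 6, 6] → torsion [2, 6, 6, 6]

Answer: M ≅ ℤ/2 ⊕ ℤ/6 ⊕ ℤ/6 ⊕ ℤ/6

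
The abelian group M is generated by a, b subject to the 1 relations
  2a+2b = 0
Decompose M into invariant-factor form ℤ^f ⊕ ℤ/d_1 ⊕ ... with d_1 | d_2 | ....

Answer: M ≅ ℤ^1 ⊕ ℤ/2

Derivation:
rank_ℚ(R)=1; free=2−1=1
SNF(R) diag = [2] → torsion [2]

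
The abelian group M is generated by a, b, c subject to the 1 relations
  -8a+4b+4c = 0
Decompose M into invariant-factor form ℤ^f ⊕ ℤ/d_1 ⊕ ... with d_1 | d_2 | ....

rank_ℚ(R)=1; free=3−1=2
SNF(R) diag = [4] → torsion [4]

Answer: M ≅ ℤ^2 ⊕ ℤ/4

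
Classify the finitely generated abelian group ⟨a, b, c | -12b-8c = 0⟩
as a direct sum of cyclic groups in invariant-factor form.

Answer: M ≅ ℤ^2 ⊕ ℤ/4

Derivation:
rank_ℚ(R)=1; free=3−1=2
SNF(R) diag = [4] → torsion [4]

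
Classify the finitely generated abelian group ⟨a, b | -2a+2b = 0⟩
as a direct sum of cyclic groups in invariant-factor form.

Answer: M ≅ ℤ^1 ⊕ ℤ/2

Derivation:
rank_ℚ(R)=1; free=2−1=1
SNF(R) diag = [2] → torsion [2]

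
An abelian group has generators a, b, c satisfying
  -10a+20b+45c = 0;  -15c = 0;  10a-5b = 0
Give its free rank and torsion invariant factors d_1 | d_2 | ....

Answer: M ≅ ℤ/5 ⊕ ℤ/15 ⊕ ℤ/30

Derivation:
rank_ℚ(R)=3; free=3−3=0
SNF(R) diag = [5, 15, 30] → torsion [5, 15, 30]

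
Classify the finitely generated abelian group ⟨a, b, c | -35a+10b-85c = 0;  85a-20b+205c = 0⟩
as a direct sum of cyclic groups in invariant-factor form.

rank_ℚ(R)=2; free=3−2=1
SNF(R) diag = [5, 10] → torsion [5, 10]

Answer: M ≅ ℤ^1 ⊕ ℤ/5 ⊕ ℤ/10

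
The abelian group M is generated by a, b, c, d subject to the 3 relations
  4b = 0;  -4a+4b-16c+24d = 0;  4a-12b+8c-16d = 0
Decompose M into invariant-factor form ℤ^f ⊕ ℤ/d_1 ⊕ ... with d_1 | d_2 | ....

rank_ℚ(R)=3; free=4−3=1
SNF(R) diag = [4, 4, 8] → torsion [4, 4, 8]

Answer: M ≅ ℤ^1 ⊕ ℤ/4 ⊕ ℤ/4 ⊕ ℤ/8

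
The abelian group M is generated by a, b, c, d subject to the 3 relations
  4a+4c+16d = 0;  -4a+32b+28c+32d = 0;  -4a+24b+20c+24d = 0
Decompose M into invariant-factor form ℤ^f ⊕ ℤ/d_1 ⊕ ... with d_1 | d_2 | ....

Answer: M ≅ ℤ^1 ⊕ ℤ/4 ⊕ ℤ/8 ⊕ ℤ/16

Derivation:
rank_ℚ(R)=3; free=4−3=1
SNF(R) diag = [4, 8, 16] → torsion [4, 8, 16]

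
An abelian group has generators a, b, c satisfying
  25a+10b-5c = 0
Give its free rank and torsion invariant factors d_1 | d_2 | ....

rank_ℚ(R)=1; free=3−1=2
SNF(R) diag = [5] → torsion [5]

Answer: M ≅ ℤ^2 ⊕ ℤ/5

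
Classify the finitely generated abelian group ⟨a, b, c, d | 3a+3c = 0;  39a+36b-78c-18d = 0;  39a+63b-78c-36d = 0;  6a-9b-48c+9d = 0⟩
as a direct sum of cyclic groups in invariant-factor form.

Answer: M ≅ ℤ/3 ⊕ ℤ/9 ⊕ ℤ/9 ⊕ ℤ/9

Derivation:
rank_ℚ(R)=4; free=4−4=0
SNF(R) diag = [3, 9, 9, 9] → torsion [3, 9, 9, 9]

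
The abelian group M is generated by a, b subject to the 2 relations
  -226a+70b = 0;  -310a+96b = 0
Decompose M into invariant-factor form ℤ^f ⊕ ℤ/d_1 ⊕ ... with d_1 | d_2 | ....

rank_ℚ(R)=2; free=2−2=0
SNF(R) diag = [2, 2] → torsion [2, 2]

Answer: M ≅ ℤ/2 ⊕ ℤ/2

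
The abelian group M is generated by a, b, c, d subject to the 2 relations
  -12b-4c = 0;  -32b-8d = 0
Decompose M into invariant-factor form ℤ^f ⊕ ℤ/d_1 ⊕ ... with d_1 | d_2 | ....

Answer: M ≅ ℤ^2 ⊕ ℤ/4 ⊕ ℤ/8

Derivation:
rank_ℚ(R)=2; free=4−2=2
SNF(R) diag = [4, 8] → torsion [4, 8]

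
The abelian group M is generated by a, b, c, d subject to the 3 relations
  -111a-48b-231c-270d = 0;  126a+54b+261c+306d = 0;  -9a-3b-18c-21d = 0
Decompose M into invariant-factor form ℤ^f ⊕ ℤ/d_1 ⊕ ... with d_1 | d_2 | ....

rank_ℚ(R)=3; free=4−3=1
SNF(R) diag = [3, 3, 9] → torsion [3, 3, 9]

Answer: M ≅ ℤ^1 ⊕ ℤ/3 ⊕ ℤ/3 ⊕ ℤ/9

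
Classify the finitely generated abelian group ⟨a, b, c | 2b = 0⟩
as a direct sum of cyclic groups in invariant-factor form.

rank_ℚ(R)=1; free=3−1=2
SNF(R) diag = [2] → torsion [2]

Answer: M ≅ ℤ^2 ⊕ ℤ/2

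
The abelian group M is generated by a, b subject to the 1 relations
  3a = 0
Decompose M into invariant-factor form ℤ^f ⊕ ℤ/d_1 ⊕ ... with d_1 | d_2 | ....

Answer: M ≅ ℤ^1 ⊕ ℤ/3

Derivation:
rank_ℚ(R)=1; free=2−1=1
SNF(R) diag = [3] → torsion [3]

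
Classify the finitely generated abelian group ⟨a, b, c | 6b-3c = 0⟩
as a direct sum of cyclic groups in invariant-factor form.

rank_ℚ(R)=1; free=3−1=2
SNF(R) diag = [3] → torsion [3]

Answer: M ≅ ℤ^2 ⊕ ℤ/3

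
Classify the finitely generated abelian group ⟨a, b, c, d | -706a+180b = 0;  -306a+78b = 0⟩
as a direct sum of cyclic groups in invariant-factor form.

rank_ℚ(R)=2; free=4−2=2
SNF(R) diag = [2, 6] → torsion [2, 6]

Answer: M ≅ ℤ^2 ⊕ ℤ/2 ⊕ ℤ/6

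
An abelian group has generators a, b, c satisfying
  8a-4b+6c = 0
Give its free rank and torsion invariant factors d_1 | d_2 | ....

Answer: M ≅ ℤ^2 ⊕ ℤ/2

Derivation:
rank_ℚ(R)=1; free=3−1=2
SNF(R) diag = [2] → torsion [2]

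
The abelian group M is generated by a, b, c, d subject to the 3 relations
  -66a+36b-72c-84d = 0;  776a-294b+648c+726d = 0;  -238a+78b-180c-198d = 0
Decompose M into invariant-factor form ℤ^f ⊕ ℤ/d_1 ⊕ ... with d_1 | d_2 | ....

rank_ℚ(R)=3; free=4−3=1
SNF(R) diag = [2, 6, 12] → torsion [2, 6, 12]

Answer: M ≅ ℤ^1 ⊕ ℤ/2 ⊕ ℤ/6 ⊕ ℤ/12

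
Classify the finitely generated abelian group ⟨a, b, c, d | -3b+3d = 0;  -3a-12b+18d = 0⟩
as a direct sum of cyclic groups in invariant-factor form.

rank_ℚ(R)=2; free=4−2=2
SNF(R) diag = [3, 3] → torsion [3, 3]

Answer: M ≅ ℤ^2 ⊕ ℤ/3 ⊕ ℤ/3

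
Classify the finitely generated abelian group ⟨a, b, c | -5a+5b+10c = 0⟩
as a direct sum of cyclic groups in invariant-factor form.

Answer: M ≅ ℤ^2 ⊕ ℤ/5

Derivation:
rank_ℚ(R)=1; free=3−1=2
SNF(R) diag = [5] → torsion [5]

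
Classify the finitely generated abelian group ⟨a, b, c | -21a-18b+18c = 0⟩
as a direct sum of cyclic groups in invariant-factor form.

rank_ℚ(R)=1; free=3−1=2
SNF(R) diag = [3] → torsion [3]

Answer: M ≅ ℤ^2 ⊕ ℤ/3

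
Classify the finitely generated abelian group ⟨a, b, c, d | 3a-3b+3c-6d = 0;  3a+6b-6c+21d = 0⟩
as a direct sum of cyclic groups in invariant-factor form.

rank_ℚ(R)=2; free=4−2=2
SNF(R) diag = [3, 9] → torsion [3, 9]

Answer: M ≅ ℤ^2 ⊕ ℤ/3 ⊕ ℤ/9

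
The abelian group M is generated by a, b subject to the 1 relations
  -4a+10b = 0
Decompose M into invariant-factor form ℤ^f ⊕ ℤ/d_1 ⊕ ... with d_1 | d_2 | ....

Answer: M ≅ ℤ^1 ⊕ ℤ/2

Derivation:
rank_ℚ(R)=1; free=2−1=1
SNF(R) diag = [2] → torsion [2]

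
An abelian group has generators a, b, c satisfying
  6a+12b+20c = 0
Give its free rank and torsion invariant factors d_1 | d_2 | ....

Answer: M ≅ ℤ^2 ⊕ ℤ/2

Derivation:
rank_ℚ(R)=1; free=3−1=2
SNF(R) diag = [2] → torsion [2]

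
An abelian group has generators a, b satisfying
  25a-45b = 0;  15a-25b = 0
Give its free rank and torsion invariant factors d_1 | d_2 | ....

Answer: M ≅ ℤ/5 ⊕ ℤ/10

Derivation:
rank_ℚ(R)=2; free=2−2=0
SNF(R) diag = [5, 10] → torsion [5, 10]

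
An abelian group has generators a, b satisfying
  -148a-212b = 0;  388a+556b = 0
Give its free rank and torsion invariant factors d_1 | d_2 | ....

Answer: M ≅ ℤ/4 ⊕ ℤ/8

Derivation:
rank_ℚ(R)=2; free=2−2=0
SNF(R) diag = [4, 8] → torsion [4, 8]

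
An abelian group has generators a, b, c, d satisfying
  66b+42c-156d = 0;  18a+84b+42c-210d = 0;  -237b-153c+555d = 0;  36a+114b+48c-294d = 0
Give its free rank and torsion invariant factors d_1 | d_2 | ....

rank_ℚ(R)=4; free=4−4=0
SNF(R) diag = [3, 6, 18, 18] → torsion [3, 6, 18, 18]

Answer: M ≅ ℤ/3 ⊕ ℤ/6 ⊕ ℤ/18 ⊕ ℤ/18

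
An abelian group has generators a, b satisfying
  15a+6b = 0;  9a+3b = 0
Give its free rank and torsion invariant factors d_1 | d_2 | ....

Answer: M ≅ ℤ/3 ⊕ ℤ/3

Derivation:
rank_ℚ(R)=2; free=2−2=0
SNF(R) diag = [3, 3] → torsion [3, 3]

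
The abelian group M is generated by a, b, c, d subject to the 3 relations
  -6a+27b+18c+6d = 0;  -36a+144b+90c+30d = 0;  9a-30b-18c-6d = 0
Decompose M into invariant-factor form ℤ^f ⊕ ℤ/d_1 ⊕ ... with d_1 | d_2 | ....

Answer: M ≅ ℤ^1 ⊕ ℤ/3 ⊕ ℤ/3 ⊕ ℤ/6

Derivation:
rank_ℚ(R)=3; free=4−3=1
SNF(R) diag = [3, 3, 6] → torsion [3, 3, 6]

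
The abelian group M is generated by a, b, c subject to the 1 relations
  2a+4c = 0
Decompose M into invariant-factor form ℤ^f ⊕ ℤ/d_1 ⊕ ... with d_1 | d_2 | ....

rank_ℚ(R)=1; free=3−1=2
SNF(R) diag = [2] → torsion [2]

Answer: M ≅ ℤ^2 ⊕ ℤ/2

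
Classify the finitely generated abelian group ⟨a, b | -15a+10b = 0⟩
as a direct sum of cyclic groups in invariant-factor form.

rank_ℚ(R)=1; free=2−1=1
SNF(R) diag = [5] → torsion [5]

Answer: M ≅ ℤ^1 ⊕ ℤ/5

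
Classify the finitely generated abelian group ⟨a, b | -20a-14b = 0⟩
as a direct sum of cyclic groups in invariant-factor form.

rank_ℚ(R)=1; free=2−1=1
SNF(R) diag = [2] → torsion [2]

Answer: M ≅ ℤ^1 ⊕ ℤ/2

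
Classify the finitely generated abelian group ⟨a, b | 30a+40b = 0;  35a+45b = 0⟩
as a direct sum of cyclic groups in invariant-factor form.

rank_ℚ(R)=2; free=2−2=0
SNF(R) diag = [5, 10] → torsion [5, 10]

Answer: M ≅ ℤ/5 ⊕ ℤ/10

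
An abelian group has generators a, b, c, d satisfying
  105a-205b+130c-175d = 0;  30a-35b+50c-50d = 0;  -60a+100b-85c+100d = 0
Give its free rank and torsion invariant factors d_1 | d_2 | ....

Answer: M ≅ ℤ^1 ⊕ ℤ/5 ⊕ ℤ/15 ⊕ ℤ/15

Derivation:
rank_ℚ(R)=3; free=4−3=1
SNF(R) diag = [5, 15, 15] → torsion [5, 15, 15]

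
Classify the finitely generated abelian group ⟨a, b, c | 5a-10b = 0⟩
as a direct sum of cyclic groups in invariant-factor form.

rank_ℚ(R)=1; free=3−1=2
SNF(R) diag = [5] → torsion [5]

Answer: M ≅ ℤ^2 ⊕ ℤ/5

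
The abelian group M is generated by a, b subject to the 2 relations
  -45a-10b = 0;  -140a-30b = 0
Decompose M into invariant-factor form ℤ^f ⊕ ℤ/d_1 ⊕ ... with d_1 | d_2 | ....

rank_ℚ(R)=2; free=2−2=0
SNF(R) diag = [5, 10] → torsion [5, 10]

Answer: M ≅ ℤ/5 ⊕ ℤ/10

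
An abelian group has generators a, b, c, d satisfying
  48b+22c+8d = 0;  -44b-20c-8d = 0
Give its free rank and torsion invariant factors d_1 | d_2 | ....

Answer: M ≅ ℤ^2 ⊕ ℤ/2 ⊕ ℤ/4

Derivation:
rank_ℚ(R)=2; free=4−2=2
SNF(R) diag = [2, 4] → torsion [2, 4]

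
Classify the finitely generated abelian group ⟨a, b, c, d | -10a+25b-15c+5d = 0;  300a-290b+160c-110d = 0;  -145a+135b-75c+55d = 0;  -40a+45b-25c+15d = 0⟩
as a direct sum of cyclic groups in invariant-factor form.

rank_ℚ(R)=4; free=4−4=0
SNF(R) diag = [5, 5, 10, 10] → torsion [5, 5, 10, 10]

Answer: M ≅ ℤ/5 ⊕ ℤ/5 ⊕ ℤ/10 ⊕ ℤ/10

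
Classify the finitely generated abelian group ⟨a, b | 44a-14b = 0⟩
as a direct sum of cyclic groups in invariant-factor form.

rank_ℚ(R)=1; free=2−1=1
SNF(R) diag = [2] → torsion [2]

Answer: M ≅ ℤ^1 ⊕ ℤ/2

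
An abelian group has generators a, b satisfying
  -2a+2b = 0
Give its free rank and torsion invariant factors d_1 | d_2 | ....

Answer: M ≅ ℤ^1 ⊕ ℤ/2

Derivation:
rank_ℚ(R)=1; free=2−1=1
SNF(R) diag = [2] → torsion [2]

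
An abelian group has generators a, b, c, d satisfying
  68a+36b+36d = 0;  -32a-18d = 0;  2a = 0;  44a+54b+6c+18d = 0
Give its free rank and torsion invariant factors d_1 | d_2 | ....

rank_ℚ(R)=4; free=4−4=0
SNF(R) diag = [2, 6, 18, 36] → torsion [2, 6, 18, 36]

Answer: M ≅ ℤ/2 ⊕ ℤ/6 ⊕ ℤ/18 ⊕ ℤ/36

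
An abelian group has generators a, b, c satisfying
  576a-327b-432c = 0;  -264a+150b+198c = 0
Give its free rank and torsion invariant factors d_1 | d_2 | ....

rank_ℚ(R)=2; free=3−2=1
SNF(R) diag = [3, 6] → torsion [3, 6]

Answer: M ≅ ℤ^1 ⊕ ℤ/3 ⊕ ℤ/6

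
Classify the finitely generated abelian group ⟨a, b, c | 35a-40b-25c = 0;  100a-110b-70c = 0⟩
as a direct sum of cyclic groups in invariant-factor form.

Answer: M ≅ ℤ^1 ⊕ ℤ/5 ⊕ ℤ/10

Derivation:
rank_ℚ(R)=2; free=3−2=1
SNF(R) diag = [5, 10] → torsion [5, 10]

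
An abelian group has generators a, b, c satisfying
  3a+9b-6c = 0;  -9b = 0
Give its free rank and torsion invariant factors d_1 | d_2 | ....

Answer: M ≅ ℤ^1 ⊕ ℤ/3 ⊕ ℤ/9

Derivation:
rank_ℚ(R)=2; free=3−2=1
SNF(R) diag = [3, 9] → torsion [3, 9]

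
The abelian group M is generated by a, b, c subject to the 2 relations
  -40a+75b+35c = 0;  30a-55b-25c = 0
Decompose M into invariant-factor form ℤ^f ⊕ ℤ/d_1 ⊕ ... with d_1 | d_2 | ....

rank_ℚ(R)=2; free=3−2=1
SNF(R) diag = [5, 10] → torsion [5, 10]

Answer: M ≅ ℤ^1 ⊕ ℤ/5 ⊕ ℤ/10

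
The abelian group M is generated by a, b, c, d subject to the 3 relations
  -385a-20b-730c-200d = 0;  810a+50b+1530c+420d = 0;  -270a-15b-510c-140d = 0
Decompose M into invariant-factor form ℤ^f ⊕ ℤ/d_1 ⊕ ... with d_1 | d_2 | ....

Answer: M ≅ ℤ^1 ⊕ ℤ/5 ⊕ ℤ/5 ⊕ ℤ/10

Derivation:
rank_ℚ(R)=3; free=4−3=1
SNF(R) diag = [5, 5, 10] → torsion [5, 5, 10]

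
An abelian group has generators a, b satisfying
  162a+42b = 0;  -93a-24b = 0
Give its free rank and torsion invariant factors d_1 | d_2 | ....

rank_ℚ(R)=2; free=2−2=0
SNF(R) diag = [3, 6] → torsion [3, 6]

Answer: M ≅ ℤ/3 ⊕ ℤ/6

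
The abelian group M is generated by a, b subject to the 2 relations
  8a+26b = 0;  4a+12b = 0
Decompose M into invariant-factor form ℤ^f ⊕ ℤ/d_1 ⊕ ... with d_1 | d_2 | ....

Answer: M ≅ ℤ/2 ⊕ ℤ/4

Derivation:
rank_ℚ(R)=2; free=2−2=0
SNF(R) diag = [2, 4] → torsion [2, 4]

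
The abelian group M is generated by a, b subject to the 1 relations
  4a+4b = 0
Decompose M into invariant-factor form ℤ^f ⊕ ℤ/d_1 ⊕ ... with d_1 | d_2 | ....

rank_ℚ(R)=1; free=2−1=1
SNF(R) diag = [4] → torsion [4]

Answer: M ≅ ℤ^1 ⊕ ℤ/4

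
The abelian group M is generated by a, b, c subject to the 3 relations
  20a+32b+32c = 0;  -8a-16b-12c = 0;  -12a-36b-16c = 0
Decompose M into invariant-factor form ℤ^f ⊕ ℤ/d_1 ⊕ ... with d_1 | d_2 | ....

rank_ℚ(R)=3; free=3−3=0
SNF(R) diag = [4, 4, 4] → torsion [4, 4, 4]

Answer: M ≅ ℤ/4 ⊕ ℤ/4 ⊕ ℤ/4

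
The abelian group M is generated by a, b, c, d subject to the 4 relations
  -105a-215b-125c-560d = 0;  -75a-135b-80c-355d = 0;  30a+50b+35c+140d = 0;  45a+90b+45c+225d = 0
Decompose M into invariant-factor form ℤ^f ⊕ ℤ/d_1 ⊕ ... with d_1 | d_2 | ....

Answer: M ≅ ℤ/5 ⊕ ℤ/5 ⊕ ℤ/15 ⊕ ℤ/45

Derivation:
rank_ℚ(R)=4; free=4−4=0
SNF(R) diag = [5, 5, 15, 45] → torsion [5, 5, 15, 45]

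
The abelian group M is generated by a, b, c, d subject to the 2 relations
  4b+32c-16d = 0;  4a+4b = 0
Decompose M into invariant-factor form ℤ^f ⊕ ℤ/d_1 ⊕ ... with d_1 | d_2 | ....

Answer: M ≅ ℤ^2 ⊕ ℤ/4 ⊕ ℤ/4

Derivation:
rank_ℚ(R)=2; free=4−2=2
SNF(R) diag = [4, 4] → torsion [4, 4]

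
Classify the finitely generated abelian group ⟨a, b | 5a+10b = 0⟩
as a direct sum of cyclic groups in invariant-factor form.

rank_ℚ(R)=1; free=2−1=1
SNF(R) diag = [5] → torsion [5]

Answer: M ≅ ℤ^1 ⊕ ℤ/5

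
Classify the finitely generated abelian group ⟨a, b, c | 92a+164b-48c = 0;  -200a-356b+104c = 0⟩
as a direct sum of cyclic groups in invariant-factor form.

Answer: M ≅ ℤ^1 ⊕ ℤ/4 ⊕ ℤ/4

Derivation:
rank_ℚ(R)=2; free=3−2=1
SNF(R) diag = [4, 4] → torsion [4, 4]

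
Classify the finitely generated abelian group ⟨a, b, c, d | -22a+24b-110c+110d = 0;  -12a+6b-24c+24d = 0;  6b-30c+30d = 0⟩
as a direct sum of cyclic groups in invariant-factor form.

Answer: M ≅ ℤ^1 ⊕ ℤ/2 ⊕ ℤ/6 ⊕ ℤ/6

Derivation:
rank_ℚ(R)=3; free=4−3=1
SNF(R) diag = [2, 6, 6] → torsion [2, 6, 6]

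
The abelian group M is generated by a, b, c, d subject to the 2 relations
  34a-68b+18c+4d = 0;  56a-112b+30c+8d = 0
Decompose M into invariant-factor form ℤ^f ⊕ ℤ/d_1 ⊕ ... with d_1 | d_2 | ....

rank_ℚ(R)=2; free=4−2=2
SNF(R) diag = [2, 6] → torsion [2, 6]

Answer: M ≅ ℤ^2 ⊕ ℤ/2 ⊕ ℤ/6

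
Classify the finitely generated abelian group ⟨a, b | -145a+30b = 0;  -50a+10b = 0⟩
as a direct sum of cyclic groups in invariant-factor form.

rank_ℚ(R)=2; free=2−2=0
SNF(R) diag = [5, 10] → torsion [5, 10]

Answer: M ≅ ℤ/5 ⊕ ℤ/10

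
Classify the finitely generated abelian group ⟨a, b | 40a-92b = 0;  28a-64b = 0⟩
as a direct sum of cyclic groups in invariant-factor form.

rank_ℚ(R)=2; free=2−2=0
SNF(R) diag = [4, 4] → torsion [4, 4]

Answer: M ≅ ℤ/4 ⊕ ℤ/4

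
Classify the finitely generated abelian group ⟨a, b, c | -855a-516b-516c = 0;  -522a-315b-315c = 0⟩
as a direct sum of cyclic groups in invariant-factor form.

rank_ℚ(R)=2; free=3−2=1
SNF(R) diag = [3, 9] → torsion [3, 9]

Answer: M ≅ ℤ^1 ⊕ ℤ/3 ⊕ ℤ/9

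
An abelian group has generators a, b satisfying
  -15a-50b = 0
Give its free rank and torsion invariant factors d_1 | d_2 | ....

Answer: M ≅ ℤ^1 ⊕ ℤ/5

Derivation:
rank_ℚ(R)=1; free=2−1=1
SNF(R) diag = [5] → torsion [5]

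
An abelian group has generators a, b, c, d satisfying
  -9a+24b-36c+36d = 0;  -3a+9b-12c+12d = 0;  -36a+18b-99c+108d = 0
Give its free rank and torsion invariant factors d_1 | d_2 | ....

rank_ℚ(R)=3; free=4−3=1
SNF(R) diag = [3, 3, 9] → torsion [3, 3, 9]

Answer: M ≅ ℤ^1 ⊕ ℤ/3 ⊕ ℤ/3 ⊕ ℤ/9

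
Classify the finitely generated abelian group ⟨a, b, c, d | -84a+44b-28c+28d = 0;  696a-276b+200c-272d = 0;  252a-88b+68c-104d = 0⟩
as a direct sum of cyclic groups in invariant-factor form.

rank_ℚ(R)=3; free=4−3=1
SNF(R) diag = [4, 4, 12] → torsion [4, 4, 12]

Answer: M ≅ ℤ^1 ⊕ ℤ/4 ⊕ ℤ/4 ⊕ ℤ/12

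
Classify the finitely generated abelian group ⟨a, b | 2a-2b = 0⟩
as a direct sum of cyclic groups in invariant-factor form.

rank_ℚ(R)=1; free=2−1=1
SNF(R) diag = [2] → torsion [2]

Answer: M ≅ ℤ^1 ⊕ ℤ/2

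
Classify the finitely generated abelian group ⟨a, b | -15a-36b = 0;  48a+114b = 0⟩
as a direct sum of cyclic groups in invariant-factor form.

Answer: M ≅ ℤ/3 ⊕ ℤ/6

Derivation:
rank_ℚ(R)=2; free=2−2=0
SNF(R) diag = [3, 6] → torsion [3, 6]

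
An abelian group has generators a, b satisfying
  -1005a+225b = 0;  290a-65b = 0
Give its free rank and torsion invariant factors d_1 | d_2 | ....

Answer: M ≅ ℤ/5 ⊕ ℤ/15

Derivation:
rank_ℚ(R)=2; free=2−2=0
SNF(R) diag = [5, 15] → torsion [5, 15]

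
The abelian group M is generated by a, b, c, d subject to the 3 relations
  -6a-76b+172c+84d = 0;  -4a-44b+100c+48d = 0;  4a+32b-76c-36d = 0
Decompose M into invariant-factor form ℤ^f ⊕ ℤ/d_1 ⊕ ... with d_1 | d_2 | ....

Answer: M ≅ ℤ^1 ⊕ ℤ/2 ⊕ ℤ/4 ⊕ ℤ/12

Derivation:
rank_ℚ(R)=3; free=4−3=1
SNF(R) diag = [2, 4, 12] → torsion [2, 4, 12]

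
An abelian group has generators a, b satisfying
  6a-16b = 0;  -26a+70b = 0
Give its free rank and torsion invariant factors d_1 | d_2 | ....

rank_ℚ(R)=2; free=2−2=0
SNF(R) diag = [2, 2] → torsion [2, 2]

Answer: M ≅ ℤ/2 ⊕ ℤ/2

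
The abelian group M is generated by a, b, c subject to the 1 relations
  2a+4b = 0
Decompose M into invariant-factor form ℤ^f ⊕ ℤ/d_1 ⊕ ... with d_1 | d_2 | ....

Answer: M ≅ ℤ^2 ⊕ ℤ/2

Derivation:
rank_ℚ(R)=1; free=3−1=2
SNF(R) diag = [2] → torsion [2]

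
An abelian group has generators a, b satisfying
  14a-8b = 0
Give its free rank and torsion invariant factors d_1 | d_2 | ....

rank_ℚ(R)=1; free=2−1=1
SNF(R) diag = [2] → torsion [2]

Answer: M ≅ ℤ^1 ⊕ ℤ/2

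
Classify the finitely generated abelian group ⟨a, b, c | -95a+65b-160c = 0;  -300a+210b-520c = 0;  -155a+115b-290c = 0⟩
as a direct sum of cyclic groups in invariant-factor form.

Answer: M ≅ ℤ/5 ⊕ ℤ/10 ⊕ ℤ/10

Derivation:
rank_ℚ(R)=3; free=3−3=0
SNF(R) diag = [5, 10, 10] → torsion [5, 10, 10]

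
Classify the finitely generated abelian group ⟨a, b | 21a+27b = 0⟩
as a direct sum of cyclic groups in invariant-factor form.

Answer: M ≅ ℤ^1 ⊕ ℤ/3

Derivation:
rank_ℚ(R)=1; free=2−1=1
SNF(R) diag = [3] → torsion [3]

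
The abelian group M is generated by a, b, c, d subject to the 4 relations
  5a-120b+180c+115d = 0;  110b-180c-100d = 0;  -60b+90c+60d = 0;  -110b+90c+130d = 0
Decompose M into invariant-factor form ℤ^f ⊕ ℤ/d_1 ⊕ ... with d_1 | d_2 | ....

Answer: M ≅ ℤ/5 ⊕ ℤ/10 ⊕ ℤ/30 ⊕ ℤ/90

Derivation:
rank_ℚ(R)=4; free=4−4=0
SNF(R) diag = [5, 10, 30, 90] → torsion [5, 10, 30, 90]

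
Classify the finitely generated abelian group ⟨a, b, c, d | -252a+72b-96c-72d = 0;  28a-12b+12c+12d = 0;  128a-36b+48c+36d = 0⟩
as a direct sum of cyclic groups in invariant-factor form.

Answer: M ≅ ℤ^1 ⊕ ℤ/4 ⊕ ℤ/12 ⊕ ℤ/12

Derivation:
rank_ℚ(R)=3; free=4−3=1
SNF(R) diag = [4, 12, 12] → torsion [4, 12, 12]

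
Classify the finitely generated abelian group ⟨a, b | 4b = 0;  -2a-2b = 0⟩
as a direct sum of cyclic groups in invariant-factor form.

Answer: M ≅ ℤ/2 ⊕ ℤ/4

Derivation:
rank_ℚ(R)=2; free=2−2=0
SNF(R) diag = [2, 4] → torsion [2, 4]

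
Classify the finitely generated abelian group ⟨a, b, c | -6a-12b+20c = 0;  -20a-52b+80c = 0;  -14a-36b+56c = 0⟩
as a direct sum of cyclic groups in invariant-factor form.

rank_ℚ(R)=3; free=3−3=0
SNF(R) diag = [2, 4, 4] → torsion [2, 4, 4]

Answer: M ≅ ℤ/2 ⊕ ℤ/4 ⊕ ℤ/4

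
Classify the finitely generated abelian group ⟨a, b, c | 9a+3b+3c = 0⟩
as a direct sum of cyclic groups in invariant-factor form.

Answer: M ≅ ℤ^2 ⊕ ℤ/3

Derivation:
rank_ℚ(R)=1; free=3−1=2
SNF(R) diag = [3] → torsion [3]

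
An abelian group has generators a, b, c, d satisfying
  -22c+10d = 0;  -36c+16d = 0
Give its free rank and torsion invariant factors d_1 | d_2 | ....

rank_ℚ(R)=2; free=4−2=2
SNF(R) diag = [2, 4] → torsion [2, 4]

Answer: M ≅ ℤ^2 ⊕ ℤ/2 ⊕ ℤ/4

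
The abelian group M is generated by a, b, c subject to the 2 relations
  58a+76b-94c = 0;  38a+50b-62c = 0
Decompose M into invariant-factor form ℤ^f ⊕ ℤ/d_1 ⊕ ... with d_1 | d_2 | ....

rank_ℚ(R)=2; free=3−2=1
SNF(R) diag = [2, 6] → torsion [2, 6]

Answer: M ≅ ℤ^1 ⊕ ℤ/2 ⊕ ℤ/6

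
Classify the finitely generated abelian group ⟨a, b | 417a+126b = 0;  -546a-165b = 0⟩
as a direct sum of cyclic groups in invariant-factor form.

rank_ℚ(R)=2; free=2−2=0
SNF(R) diag = [3, 3] → torsion [3, 3]

Answer: M ≅ ℤ/3 ⊕ ℤ/3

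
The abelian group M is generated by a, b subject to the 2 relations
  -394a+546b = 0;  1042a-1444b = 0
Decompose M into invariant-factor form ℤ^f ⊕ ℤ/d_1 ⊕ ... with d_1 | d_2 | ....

rank_ℚ(R)=2; free=2−2=0
SNF(R) diag = [2, 2] → torsion [2, 2]

Answer: M ≅ ℤ/2 ⊕ ℤ/2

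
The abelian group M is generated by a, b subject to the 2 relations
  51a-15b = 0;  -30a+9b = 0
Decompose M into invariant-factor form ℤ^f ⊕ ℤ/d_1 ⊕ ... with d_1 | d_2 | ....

Answer: M ≅ ℤ/3 ⊕ ℤ/3

Derivation:
rank_ℚ(R)=2; free=2−2=0
SNF(R) diag = [3, 3] → torsion [3, 3]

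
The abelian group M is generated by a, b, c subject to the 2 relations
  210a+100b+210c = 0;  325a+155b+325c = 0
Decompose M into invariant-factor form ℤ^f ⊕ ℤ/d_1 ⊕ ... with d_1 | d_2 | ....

Answer: M ≅ ℤ^1 ⊕ ℤ/5 ⊕ ℤ/10

Derivation:
rank_ℚ(R)=2; free=3−2=1
SNF(R) diag = [5, 10] → torsion [5, 10]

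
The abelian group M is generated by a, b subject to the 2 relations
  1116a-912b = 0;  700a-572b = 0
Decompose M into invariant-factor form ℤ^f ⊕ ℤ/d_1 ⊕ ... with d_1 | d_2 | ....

Answer: M ≅ ℤ/4 ⊕ ℤ/12

Derivation:
rank_ℚ(R)=2; free=2−2=0
SNF(R) diag = [4, 12] → torsion [4, 12]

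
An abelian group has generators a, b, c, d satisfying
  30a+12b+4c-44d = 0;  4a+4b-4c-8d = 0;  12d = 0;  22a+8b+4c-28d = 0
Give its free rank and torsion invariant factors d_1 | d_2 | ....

rank_ℚ(R)=4; free=4−4=0
SNF(R) diag = [2, 4, 4, 12] → torsion [2, 4, 4, 12]

Answer: M ≅ ℤ/2 ⊕ ℤ/4 ⊕ ℤ/4 ⊕ ℤ/12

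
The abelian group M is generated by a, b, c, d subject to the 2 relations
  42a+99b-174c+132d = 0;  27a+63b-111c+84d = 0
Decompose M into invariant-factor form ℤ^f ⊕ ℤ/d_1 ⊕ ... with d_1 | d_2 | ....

rank_ℚ(R)=2; free=4−2=2
SNF(R) diag = [3, 3] → torsion [3, 3]

Answer: M ≅ ℤ^2 ⊕ ℤ/3 ⊕ ℤ/3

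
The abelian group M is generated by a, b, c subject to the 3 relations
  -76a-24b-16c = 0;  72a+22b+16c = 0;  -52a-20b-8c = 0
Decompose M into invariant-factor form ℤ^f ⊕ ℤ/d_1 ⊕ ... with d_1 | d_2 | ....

rank_ℚ(R)=3; free=3−3=0
SNF(R) diag = [2, 4, 8] → torsion [2, 4, 8]

Answer: M ≅ ℤ/2 ⊕ ℤ/4 ⊕ ℤ/8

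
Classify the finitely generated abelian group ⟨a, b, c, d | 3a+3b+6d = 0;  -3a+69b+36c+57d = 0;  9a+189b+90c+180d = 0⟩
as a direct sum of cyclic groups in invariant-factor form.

rank_ℚ(R)=3; free=4−3=1
SNF(R) diag = [3, 9, 18] → torsion [3, 9, 18]

Answer: M ≅ ℤ^1 ⊕ ℤ/3 ⊕ ℤ/9 ⊕ ℤ/18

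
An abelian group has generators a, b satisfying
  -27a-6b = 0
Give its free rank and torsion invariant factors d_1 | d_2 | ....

Answer: M ≅ ℤ^1 ⊕ ℤ/3

Derivation:
rank_ℚ(R)=1; free=2−1=1
SNF(R) diag = [3] → torsion [3]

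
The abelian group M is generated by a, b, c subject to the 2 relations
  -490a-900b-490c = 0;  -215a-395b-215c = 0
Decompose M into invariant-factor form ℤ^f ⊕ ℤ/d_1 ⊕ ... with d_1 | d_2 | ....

Answer: M ≅ ℤ^1 ⊕ ℤ/5 ⊕ ℤ/10

Derivation:
rank_ℚ(R)=2; free=3−2=1
SNF(R) diag = [5, 10] → torsion [5, 10]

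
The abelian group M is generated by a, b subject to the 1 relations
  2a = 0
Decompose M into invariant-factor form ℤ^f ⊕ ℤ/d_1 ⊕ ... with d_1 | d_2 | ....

rank_ℚ(R)=1; free=2−1=1
SNF(R) diag = [2] → torsion [2]

Answer: M ≅ ℤ^1 ⊕ ℤ/2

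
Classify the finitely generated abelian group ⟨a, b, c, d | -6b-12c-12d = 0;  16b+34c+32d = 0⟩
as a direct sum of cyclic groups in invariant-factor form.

rank_ℚ(R)=2; free=4−2=2
SNF(R) diag = [2, 6] → torsion [2, 6]

Answer: M ≅ ℤ^2 ⊕ ℤ/2 ⊕ ℤ/6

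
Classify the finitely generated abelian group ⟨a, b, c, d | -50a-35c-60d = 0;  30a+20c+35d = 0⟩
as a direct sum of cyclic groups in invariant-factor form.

Answer: M ≅ ℤ^2 ⊕ ℤ/5 ⊕ ℤ/5

Derivation:
rank_ℚ(R)=2; free=4−2=2
SNF(R) diag = [5, 5] → torsion [5, 5]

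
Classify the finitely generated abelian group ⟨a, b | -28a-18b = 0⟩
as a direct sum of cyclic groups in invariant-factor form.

Answer: M ≅ ℤ^1 ⊕ ℤ/2

Derivation:
rank_ℚ(R)=1; free=2−1=1
SNF(R) diag = [2] → torsion [2]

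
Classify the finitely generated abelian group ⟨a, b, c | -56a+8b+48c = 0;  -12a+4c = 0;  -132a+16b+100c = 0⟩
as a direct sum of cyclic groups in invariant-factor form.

Answer: M ≅ ℤ/4 ⊕ ℤ/8 ⊕ ℤ/8

Derivation:
rank_ℚ(R)=3; free=3−3=0
SNF(R) diag = [4, 8, 8] → torsion [4, 8, 8]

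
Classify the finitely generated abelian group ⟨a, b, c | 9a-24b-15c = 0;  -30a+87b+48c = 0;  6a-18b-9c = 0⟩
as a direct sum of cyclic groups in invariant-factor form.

rank_ℚ(R)=3; free=3−3=0
SNF(R) diag = [3, 3, 3] → torsion [3, 3, 3]

Answer: M ≅ ℤ/3 ⊕ ℤ/3 ⊕ ℤ/3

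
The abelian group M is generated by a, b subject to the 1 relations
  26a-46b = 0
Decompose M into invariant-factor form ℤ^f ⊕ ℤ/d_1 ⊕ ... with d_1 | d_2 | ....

Answer: M ≅ ℤ^1 ⊕ ℤ/2

Derivation:
rank_ℚ(R)=1; free=2−1=1
SNF(R) diag = [2] → torsion [2]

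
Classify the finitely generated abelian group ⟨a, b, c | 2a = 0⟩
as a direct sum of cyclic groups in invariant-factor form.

Answer: M ≅ ℤ^2 ⊕ ℤ/2

Derivation:
rank_ℚ(R)=1; free=3−1=2
SNF(R) diag = [2] → torsion [2]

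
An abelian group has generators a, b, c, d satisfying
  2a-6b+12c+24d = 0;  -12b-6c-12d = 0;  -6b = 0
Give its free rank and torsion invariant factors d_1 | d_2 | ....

rank_ℚ(R)=3; free=4−3=1
SNF(R) diag = [2, 6, 6] → torsion [2, 6, 6]

Answer: M ≅ ℤ^1 ⊕ ℤ/2 ⊕ ℤ/6 ⊕ ℤ/6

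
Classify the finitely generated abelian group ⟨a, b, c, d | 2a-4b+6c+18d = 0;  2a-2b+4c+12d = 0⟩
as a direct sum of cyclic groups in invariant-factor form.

rank_ℚ(R)=2; free=4−2=2
SNF(R) diag = [2, 2] → torsion [2, 2]

Answer: M ≅ ℤ^2 ⊕ ℤ/2 ⊕ ℤ/2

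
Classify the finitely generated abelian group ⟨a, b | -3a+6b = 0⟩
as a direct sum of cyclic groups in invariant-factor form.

Answer: M ≅ ℤ^1 ⊕ ℤ/3

Derivation:
rank_ℚ(R)=1; free=2−1=1
SNF(R) diag = [3] → torsion [3]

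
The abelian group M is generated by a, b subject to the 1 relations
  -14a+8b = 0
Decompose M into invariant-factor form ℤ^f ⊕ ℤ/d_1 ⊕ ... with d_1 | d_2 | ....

Answer: M ≅ ℤ^1 ⊕ ℤ/2

Derivation:
rank_ℚ(R)=1; free=2−1=1
SNF(R) diag = [2] → torsion [2]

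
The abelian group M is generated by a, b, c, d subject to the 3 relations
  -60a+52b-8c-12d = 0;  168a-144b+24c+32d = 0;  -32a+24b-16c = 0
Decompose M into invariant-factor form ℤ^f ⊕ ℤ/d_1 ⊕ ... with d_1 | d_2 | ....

Answer: M ≅ ℤ^1 ⊕ ℤ/4 ⊕ ℤ/8 ⊕ ℤ/8

Derivation:
rank_ℚ(R)=3; free=4−3=1
SNF(R) diag = [4, 8, 8] → torsion [4, 8, 8]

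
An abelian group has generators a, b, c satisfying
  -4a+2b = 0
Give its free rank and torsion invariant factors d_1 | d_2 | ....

Answer: M ≅ ℤ^2 ⊕ ℤ/2

Derivation:
rank_ℚ(R)=1; free=3−1=2
SNF(R) diag = [2] → torsion [2]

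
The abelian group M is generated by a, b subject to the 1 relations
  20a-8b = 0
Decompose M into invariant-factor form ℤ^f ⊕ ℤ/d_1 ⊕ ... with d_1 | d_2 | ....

rank_ℚ(R)=1; free=2−1=1
SNF(R) diag = [4] → torsion [4]

Answer: M ≅ ℤ^1 ⊕ ℤ/4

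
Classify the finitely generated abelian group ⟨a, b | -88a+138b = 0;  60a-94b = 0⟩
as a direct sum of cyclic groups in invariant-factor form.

rank_ℚ(R)=2; free=2−2=0
SNF(R) diag = [2, 4] → torsion [2, 4]

Answer: M ≅ ℤ/2 ⊕ ℤ/4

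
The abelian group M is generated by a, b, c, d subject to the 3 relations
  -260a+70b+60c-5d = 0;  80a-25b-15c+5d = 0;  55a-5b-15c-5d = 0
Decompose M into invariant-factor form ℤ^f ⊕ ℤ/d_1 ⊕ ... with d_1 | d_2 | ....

rank_ℚ(R)=3; free=4−3=1
SNF(R) diag = [5, 15, 45] → torsion [5, 15, 45]

Answer: M ≅ ℤ^1 ⊕ ℤ/5 ⊕ ℤ/15 ⊕ ℤ/45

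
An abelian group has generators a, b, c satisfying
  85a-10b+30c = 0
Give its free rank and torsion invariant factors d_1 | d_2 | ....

rank_ℚ(R)=1; free=3−1=2
SNF(R) diag = [5] → torsion [5]

Answer: M ≅ ℤ^2 ⊕ ℤ/5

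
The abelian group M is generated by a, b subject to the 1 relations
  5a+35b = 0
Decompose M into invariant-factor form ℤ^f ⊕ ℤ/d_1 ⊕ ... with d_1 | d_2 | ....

rank_ℚ(R)=1; free=2−1=1
SNF(R) diag = [5] → torsion [5]

Answer: M ≅ ℤ^1 ⊕ ℤ/5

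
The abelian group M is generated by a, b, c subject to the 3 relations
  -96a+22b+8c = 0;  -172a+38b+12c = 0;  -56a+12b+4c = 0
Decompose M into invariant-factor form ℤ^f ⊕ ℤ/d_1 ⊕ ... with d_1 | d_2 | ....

Answer: M ≅ ℤ/2 ⊕ ℤ/4 ⊕ ℤ/12

Derivation:
rank_ℚ(R)=3; free=3−3=0
SNF(R) diag = [2, 4, 12] → torsion [2, 4, 12]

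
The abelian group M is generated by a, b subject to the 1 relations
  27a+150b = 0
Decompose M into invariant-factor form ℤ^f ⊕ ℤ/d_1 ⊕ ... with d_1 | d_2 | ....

rank_ℚ(R)=1; free=2−1=1
SNF(R) diag = [3] → torsion [3]

Answer: M ≅ ℤ^1 ⊕ ℤ/3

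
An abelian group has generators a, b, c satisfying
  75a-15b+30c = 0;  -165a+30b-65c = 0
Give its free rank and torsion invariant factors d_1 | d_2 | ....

rank_ℚ(R)=2; free=3−2=1
SNF(R) diag = [5, 15] → torsion [5, 15]

Answer: M ≅ ℤ^1 ⊕ ℤ/5 ⊕ ℤ/15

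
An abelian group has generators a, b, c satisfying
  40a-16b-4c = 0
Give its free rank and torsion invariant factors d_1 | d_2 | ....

Answer: M ≅ ℤ^2 ⊕ ℤ/4

Derivation:
rank_ℚ(R)=1; free=3−1=2
SNF(R) diag = [4] → torsion [4]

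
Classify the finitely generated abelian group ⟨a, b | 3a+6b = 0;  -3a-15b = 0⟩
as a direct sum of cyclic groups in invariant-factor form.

Answer: M ≅ ℤ/3 ⊕ ℤ/9

Derivation:
rank_ℚ(R)=2; free=2−2=0
SNF(R) diag = [3, 9] → torsion [3, 9]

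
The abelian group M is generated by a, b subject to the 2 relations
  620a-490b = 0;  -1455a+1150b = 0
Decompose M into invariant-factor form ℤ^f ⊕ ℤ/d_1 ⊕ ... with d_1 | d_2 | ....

rank_ℚ(R)=2; free=2−2=0
SNF(R) diag = [5, 10] → torsion [5, 10]

Answer: M ≅ ℤ/5 ⊕ ℤ/10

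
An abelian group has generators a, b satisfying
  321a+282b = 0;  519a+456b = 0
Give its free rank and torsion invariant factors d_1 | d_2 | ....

rank_ℚ(R)=2; free=2−2=0
SNF(R) diag = [3, 6] → torsion [3, 6]

Answer: M ≅ ℤ/3 ⊕ ℤ/6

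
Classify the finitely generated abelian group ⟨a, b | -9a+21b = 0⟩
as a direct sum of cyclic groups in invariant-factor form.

Answer: M ≅ ℤ^1 ⊕ ℤ/3

Derivation:
rank_ℚ(R)=1; free=2−1=1
SNF(R) diag = [3] → torsion [3]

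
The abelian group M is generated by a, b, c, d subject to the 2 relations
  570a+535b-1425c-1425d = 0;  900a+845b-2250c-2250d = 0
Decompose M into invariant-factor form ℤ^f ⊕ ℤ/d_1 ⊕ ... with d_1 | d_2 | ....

Answer: M ≅ ℤ^2 ⊕ ℤ/5 ⊕ ℤ/15

Derivation:
rank_ℚ(R)=2; free=4−2=2
SNF(R) diag = [5, 15] → torsion [5, 15]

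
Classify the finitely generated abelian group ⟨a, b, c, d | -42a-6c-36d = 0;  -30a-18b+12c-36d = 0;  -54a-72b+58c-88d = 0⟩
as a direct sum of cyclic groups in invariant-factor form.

rank_ℚ(R)=3; free=4−3=1
SNF(R) diag = [2, 6, 12] → torsion [2, 6, 12]

Answer: M ≅ ℤ^1 ⊕ ℤ/2 ⊕ ℤ/6 ⊕ ℤ/12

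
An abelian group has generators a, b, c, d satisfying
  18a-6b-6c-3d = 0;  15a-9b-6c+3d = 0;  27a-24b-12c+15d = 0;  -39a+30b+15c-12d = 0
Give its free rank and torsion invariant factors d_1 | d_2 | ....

rank_ℚ(R)=4; free=4−4=0
SNF(R) diag = [3, 3, 3, 3] → torsion [3, 3, 3, 3]

Answer: M ≅ ℤ/3 ⊕ ℤ/3 ⊕ ℤ/3 ⊕ ℤ/3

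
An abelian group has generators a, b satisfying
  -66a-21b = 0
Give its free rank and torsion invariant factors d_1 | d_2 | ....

rank_ℚ(R)=1; free=2−1=1
SNF(R) diag = [3] → torsion [3]

Answer: M ≅ ℤ^1 ⊕ ℤ/3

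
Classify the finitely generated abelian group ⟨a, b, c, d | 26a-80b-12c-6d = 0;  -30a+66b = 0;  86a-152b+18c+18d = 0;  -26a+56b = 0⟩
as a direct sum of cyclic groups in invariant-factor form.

rank_ℚ(R)=4; free=4−4=0
SNF(R) diag = [2, 6, 18, 18] → torsion [2, 6, 18, 18]

Answer: M ≅ ℤ/2 ⊕ ℤ/6 ⊕ ℤ/18 ⊕ ℤ/18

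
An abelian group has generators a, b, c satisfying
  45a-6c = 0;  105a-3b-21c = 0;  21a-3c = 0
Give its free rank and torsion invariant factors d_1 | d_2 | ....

Answer: M ≅ ℤ/3 ⊕ ℤ/3 ⊕ ℤ/3

Derivation:
rank_ℚ(R)=3; free=3−3=0
SNF(R) diag = [3, 3, 3] → torsion [3, 3, 3]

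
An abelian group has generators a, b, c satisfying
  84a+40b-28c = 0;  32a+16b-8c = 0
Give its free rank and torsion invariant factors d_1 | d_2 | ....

Answer: M ≅ ℤ^1 ⊕ ℤ/4 ⊕ ℤ/8

Derivation:
rank_ℚ(R)=2; free=3−2=1
SNF(R) diag = [4, 8] → torsion [4, 8]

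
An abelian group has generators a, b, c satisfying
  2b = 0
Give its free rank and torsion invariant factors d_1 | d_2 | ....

Answer: M ≅ ℤ^2 ⊕ ℤ/2

Derivation:
rank_ℚ(R)=1; free=3−1=2
SNF(R) diag = [2] → torsion [2]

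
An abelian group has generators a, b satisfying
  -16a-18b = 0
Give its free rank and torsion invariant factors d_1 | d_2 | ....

rank_ℚ(R)=1; free=2−1=1
SNF(R) diag = [2] → torsion [2]

Answer: M ≅ ℤ^1 ⊕ ℤ/2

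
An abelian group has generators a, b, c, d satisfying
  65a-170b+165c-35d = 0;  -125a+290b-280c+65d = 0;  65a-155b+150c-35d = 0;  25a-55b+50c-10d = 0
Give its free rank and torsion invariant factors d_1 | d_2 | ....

rank_ℚ(R)=4; free=4−4=0
SNF(R) diag = [5, 5, 15, 15] → torsion [5, 5, 15, 15]

Answer: M ≅ ℤ/5 ⊕ ℤ/5 ⊕ ℤ/15 ⊕ ℤ/15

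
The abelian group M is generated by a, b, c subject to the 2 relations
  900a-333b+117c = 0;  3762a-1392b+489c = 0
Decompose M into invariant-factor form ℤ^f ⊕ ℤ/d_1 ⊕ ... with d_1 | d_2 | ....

rank_ℚ(R)=2; free=3−2=1
SNF(R) diag = [3, 9] → torsion [3, 9]

Answer: M ≅ ℤ^1 ⊕ ℤ/3 ⊕ ℤ/9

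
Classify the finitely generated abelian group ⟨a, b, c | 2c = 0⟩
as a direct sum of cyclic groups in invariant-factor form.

Answer: M ≅ ℤ^2 ⊕ ℤ/2

Derivation:
rank_ℚ(R)=1; free=3−1=2
SNF(R) diag = [2] → torsion [2]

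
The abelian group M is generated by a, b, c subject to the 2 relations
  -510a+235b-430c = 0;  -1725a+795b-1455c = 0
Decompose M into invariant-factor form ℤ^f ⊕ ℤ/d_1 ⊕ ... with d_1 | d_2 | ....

Answer: M ≅ ℤ^1 ⊕ ℤ/5 ⊕ ℤ/15

Derivation:
rank_ℚ(R)=2; free=3−2=1
SNF(R) diag = [5, 15] → torsion [5, 15]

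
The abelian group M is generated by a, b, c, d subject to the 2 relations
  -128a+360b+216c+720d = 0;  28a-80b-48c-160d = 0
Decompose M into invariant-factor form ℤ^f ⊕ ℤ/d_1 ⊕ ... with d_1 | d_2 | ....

Answer: M ≅ ℤ^2 ⊕ ℤ/4 ⊕ ℤ/8

Derivation:
rank_ℚ(R)=2; free=4−2=2
SNF(R) diag = [4, 8] → torsion [4, 8]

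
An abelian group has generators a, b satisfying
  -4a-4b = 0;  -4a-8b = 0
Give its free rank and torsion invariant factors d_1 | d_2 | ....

Answer: M ≅ ℤ/4 ⊕ ℤ/4

Derivation:
rank_ℚ(R)=2; free=2−2=0
SNF(R) diag = [4, 4] → torsion [4, 4]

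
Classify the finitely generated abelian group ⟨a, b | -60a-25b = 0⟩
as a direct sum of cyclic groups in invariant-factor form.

rank_ℚ(R)=1; free=2−1=1
SNF(R) diag = [5] → torsion [5]

Answer: M ≅ ℤ^1 ⊕ ℤ/5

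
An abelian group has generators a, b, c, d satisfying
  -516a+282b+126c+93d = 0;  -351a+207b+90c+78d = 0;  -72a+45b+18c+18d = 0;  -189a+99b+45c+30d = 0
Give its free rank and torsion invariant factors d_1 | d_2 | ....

Answer: M ≅ ℤ/3 ⊕ ℤ/3 ⊕ ℤ/9 ⊕ ℤ/9

Derivation:
rank_ℚ(R)=4; free=4−4=0
SNF(R) diag = [3, 3, 9, 9] → torsion [3, 3, 9, 9]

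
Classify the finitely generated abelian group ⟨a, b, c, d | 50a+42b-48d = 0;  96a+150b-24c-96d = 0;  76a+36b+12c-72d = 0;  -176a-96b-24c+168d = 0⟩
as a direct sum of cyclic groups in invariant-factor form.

rank_ℚ(R)=4; free=4−4=0
SNF(R) diag = [2, 6, 12, 24] → torsion [2, 6, 12, 24]

Answer: M ≅ ℤ/2 ⊕ ℤ/6 ⊕ ℤ/12 ⊕ ℤ/24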